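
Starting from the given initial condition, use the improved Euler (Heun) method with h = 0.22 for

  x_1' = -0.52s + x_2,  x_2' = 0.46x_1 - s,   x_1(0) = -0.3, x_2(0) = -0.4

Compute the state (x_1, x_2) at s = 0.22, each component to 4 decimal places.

Heun on (x_1,x_2): k1 = f(s_n, state_n); k2 = f(s_n + h, state_n + h·k1); state_{n+1} = state_n + (h/2)·(k1 + k2).
0.000000: (-0.300000, -0.400000)
  k1 = (-0.400000, -0.138000)
  predictor → (-0.388000, -0.430360)
  k2 = (-0.544760, -0.398480)
  → (-0.403924, -0.459013)
(x_1(0.22), x_2(0.22)) ≈ (-0.4039, -0.4590)

-0.4039, -0.4590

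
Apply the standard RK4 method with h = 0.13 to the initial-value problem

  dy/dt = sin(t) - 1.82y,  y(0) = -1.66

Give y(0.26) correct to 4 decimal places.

-1.0053

RK4: k1 = f(t_n, y_n); k2 = f(t_n + h/2, y_n + (h/2)·k1); k3 = f(t_n + h/2, y_n + (h/2)·k2); k4 = f(t_n + h, y_n + h·k3); y_{n+1} = y_n + (h/6)·(k1 + 2k2 + 2k3 + k4).
t=0.000000, y=-1.660000:
  k1 = f(0.000000, -1.660000) = 3.021200
  k2 = f(0.065000, -1.463622) = 2.728746
  k3 = f(0.065000, -1.482631) = 2.763344
  k4 = f(0.130000, -1.300765) = 2.497027
  y ← -1.660000 + (0.13/6)·(k1 + 2k2 + 2k3 + k4) = -1.302448
t=0.130000, y=-1.302448:
  k1 = f(0.130000, -1.302448) = 2.500089
  k2 = f(0.195000, -1.139942) = 2.268461
  k3 = f(0.195000, -1.154998) = 2.295863
  k4 = f(0.260000, -1.003986) = 2.084335
  y ← -1.302448 + (0.13/6)·(k1 + 2k2 + 2k3 + k4) = -1.005331
y(0.26) ≈ -1.0053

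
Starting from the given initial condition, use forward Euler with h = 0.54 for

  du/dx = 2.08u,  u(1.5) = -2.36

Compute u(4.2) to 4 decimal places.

Euler: u_{n+1} = u_n + h·f(x_n, u_n).
x=1.500000, u=-2.360000: f=-4.908800 → u ← -2.360000 + 0.54·(-4.908800) = -5.010752
x=2.040000, u=-5.010752: f=-10.422364 → u ← -5.010752 + 0.54·(-10.422364) = -10.638829
x=2.580000, u=-10.638829: f=-22.128764 → u ← -10.638829 + 0.54·(-22.128764) = -22.588361
x=3.120000, u=-22.588361: f=-46.983791 → u ← -22.588361 + 0.54·(-46.983791) = -47.959608
x=3.660000, u=-47.959608: f=-99.755985 → u ← -47.959608 + 0.54·(-99.755985) = -101.827840
u(4.2) ≈ -101.8278

-101.8278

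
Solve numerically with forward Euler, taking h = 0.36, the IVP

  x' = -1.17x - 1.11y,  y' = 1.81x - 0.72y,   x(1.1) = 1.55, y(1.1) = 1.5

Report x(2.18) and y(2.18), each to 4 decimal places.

-1.0963, 0.8678

Euler on (x,y): x_{n+1} = x_n + h·x', y_{n+1} = y_n + h·y'.
1.100000: (1.550000, 1.500000); f=(-3.478500, 1.725500) → (0.297740, 2.121180)
1.460000: (0.297740, 2.121180); f=(-2.702866, -0.988340) → (-0.675292, 1.765378)
1.820000: (-0.675292, 1.765378); f=(-1.169478, -2.493350) → (-1.096304, 0.867772)
(x(2.18), y(2.18)) ≈ (-1.0963, 0.8678)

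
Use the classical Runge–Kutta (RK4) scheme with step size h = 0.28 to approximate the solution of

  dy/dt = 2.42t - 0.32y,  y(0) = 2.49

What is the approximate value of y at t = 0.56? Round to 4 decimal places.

2.4393

RK4: k1 = f(t_n, y_n); k2 = f(t_n + h/2, y_n + (h/2)·k1); k3 = f(t_n + h/2, y_n + (h/2)·k2); k4 = f(t_n + h, y_n + h·k3); y_{n+1} = y_n + (h/6)·(k1 + 2k2 + 2k3 + k4).
t=0.000000, y=2.490000:
  k1 = f(0.000000, 2.490000) = -0.796800
  k2 = f(0.140000, 2.378448) = -0.422303
  k3 = f(0.140000, 2.430878) = -0.439081
  k4 = f(0.280000, 2.367057) = -0.079858
  y ← 2.490000 + (0.28/6)·(k1 + 2k2 + 2k3 + k4) = 2.368693
t=0.280000, y=2.368693:
  k1 = f(0.280000, 2.368693) = -0.080382
  k2 = f(0.420000, 2.357440) = 0.262019
  k3 = f(0.420000, 2.405376) = 0.246680
  k4 = f(0.560000, 2.437764) = 0.575116
  y ← 2.368693 + (0.28/6)·(k1 + 2k2 + 2k3 + k4) = 2.439260
y(0.56) ≈ 2.4393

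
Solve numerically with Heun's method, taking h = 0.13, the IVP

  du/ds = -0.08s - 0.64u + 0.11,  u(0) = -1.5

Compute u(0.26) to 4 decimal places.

-1.2466

Heun: k1 = f(s_n, u_n); k2 = f(s_n + h, u_n + h·k1); u_{n+1} = u_n + (h/2)·(k1 + k2).
s=0.000000, u=-1.500000:
  k1 = f(0.000000, -1.500000) = 1.070000
  k2 = f(0.130000, -1.360900) = 0.970576
  u ← -1.500000 + (0.13/2)·(1.070000 + 0.970576) = -1.367363
s=0.130000, u=-1.367363:
  k1 = f(0.130000, -1.367363) = 0.974712
  k2 = f(0.260000, -1.240650) = 0.883216
  u ← -1.367363 + (0.13/2)·(0.974712 + 0.883216) = -1.246597
u(0.26) ≈ -1.2466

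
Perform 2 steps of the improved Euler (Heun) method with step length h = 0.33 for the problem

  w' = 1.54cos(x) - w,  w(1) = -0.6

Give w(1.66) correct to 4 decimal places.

Heun: k1 = f(x_n, w_n); k2 = f(x_n + h, w_n + h·k1); w_{n+1} = w_n + (h/2)·(k1 + k2).
x=1.000000, w=-0.600000:
  k1 = f(1.000000, -0.600000) = 1.432066
  k2 = f(1.330000, -0.127418) = 0.494671
  w ← -0.600000 + (0.33/2)·(1.432066 + 0.494671) = -0.282088
x=1.330000, w=-0.282088:
  k1 = f(1.330000, -0.282088) = 0.649342
  k2 = f(1.660000, -0.067806) = -0.069386
  w ← -0.282088 + (0.33/2)·(0.649342 + (-0.069386)) = -0.186396
w(1.66) ≈ -0.1864

-0.1864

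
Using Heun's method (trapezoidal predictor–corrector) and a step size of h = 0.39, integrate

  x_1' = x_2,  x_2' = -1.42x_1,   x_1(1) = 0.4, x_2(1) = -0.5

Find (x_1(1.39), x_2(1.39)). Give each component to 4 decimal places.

Heun on (x_1,x_2): k1 = f(x_n, state_n); k2 = f(x_n + h, state_n + h·k1); state_{n+1} = state_n + (h/2)·(k1 + k2).
1.000000: (0.400000, -0.500000)
  k1 = (-0.500000, -0.568000)
  predictor → (0.205000, -0.721520)
  k2 = (-0.721520, -0.291100)
  → (0.161804, -0.667524)
(x_1(1.39), x_2(1.39)) ≈ (0.1618, -0.6675)

0.1618, -0.6675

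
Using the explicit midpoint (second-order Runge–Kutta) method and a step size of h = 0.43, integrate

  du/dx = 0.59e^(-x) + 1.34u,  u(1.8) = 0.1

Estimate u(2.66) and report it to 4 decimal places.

0.4134

Midpoint: k1 = f(x_n, u_n); k2 = f(x_n + h/2, u_n + (h/2)·k1); u_{n+1} = u_n + h·k2.
x=1.800000, u=0.100000:
  k1 = f(1.800000, 0.100000) = 0.231526
  k2 = f(2.015000, 0.149778) = 0.279362
  u ← 0.100000 + 0.43·0.279362 = 0.220126
x=2.230000, u=0.220126:
  k1 = f(2.230000, 0.220126) = 0.358410
  k2 = f(2.445000, 0.297184) = 0.449395
  u ← 0.220126 + 0.43·0.449395 = 0.413365
u(2.66) ≈ 0.4134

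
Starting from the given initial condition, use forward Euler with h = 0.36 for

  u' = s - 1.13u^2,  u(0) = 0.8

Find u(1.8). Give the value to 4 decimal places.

1.0844

Euler: u_{n+1} = u_n + h·f(s_n, u_n).
s=0.000000, u=0.800000: f=-0.723200 → u ← 0.800000 + 0.36·(-0.723200) = 0.539648
s=0.360000, u=0.539648: f=0.030921 → u ← 0.539648 + 0.36·0.030921 = 0.550780
s=0.720000, u=0.550780: f=0.377205 → u ← 0.550780 + 0.36·0.377205 = 0.686574
s=1.080000, u=0.686574: f=0.547337 → u ← 0.686574 + 0.36·0.547337 = 0.883615
s=1.440000, u=0.883615: f=0.557724 → u ← 0.883615 + 0.36·0.557724 = 1.084395
u(1.8) ≈ 1.0844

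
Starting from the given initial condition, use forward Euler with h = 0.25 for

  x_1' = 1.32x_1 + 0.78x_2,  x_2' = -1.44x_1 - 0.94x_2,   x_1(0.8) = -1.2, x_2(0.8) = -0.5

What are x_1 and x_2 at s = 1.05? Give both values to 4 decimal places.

Euler on (x_1,x_2): x_1_{n+1} = x_1_n + h·x_1', x_2_{n+1} = x_2_n + h·x_2'.
0.800000: (-1.200000, -0.500000); f=(-1.974000, 2.198000) → (-1.693500, 0.049500)
(x_1(1.05), x_2(1.05)) ≈ (-1.6935, 0.0495)

-1.6935, 0.0495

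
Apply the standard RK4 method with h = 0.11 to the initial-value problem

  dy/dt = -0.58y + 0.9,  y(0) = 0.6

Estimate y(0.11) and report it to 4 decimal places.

RK4: k1 = f(t_n, y_n); k2 = f(t_n + h/2, y_n + (h/2)·k1); k3 = f(t_n + h/2, y_n + (h/2)·k2); k4 = f(t_n + h, y_n + h·k3); y_{n+1} = y_n + (h/6)·(k1 + 2k2 + 2k3 + k4).
t=0.000000, y=0.600000:
  k1 = f(0.000000, 0.600000) = 0.552000
  k2 = f(0.055000, 0.630360) = 0.534391
  k3 = f(0.055000, 0.629392) = 0.534953
  k4 = f(0.110000, 0.658845) = 0.517870
  y ← 0.600000 + (0.11/6)·(k1 + 2k2 + 2k3 + k4) = 0.658824
y(0.11) ≈ 0.6588

0.6588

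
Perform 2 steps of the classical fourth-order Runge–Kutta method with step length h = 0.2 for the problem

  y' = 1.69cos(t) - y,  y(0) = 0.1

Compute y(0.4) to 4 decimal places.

0.6080

RK4: k1 = f(t_n, y_n); k2 = f(t_n + h/2, y_n + (h/2)·k1); k3 = f(t_n + h/2, y_n + (h/2)·k2); k4 = f(t_n + h, y_n + h·k3); y_{n+1} = y_n + (h/6)·(k1 + 2k2 + 2k3 + k4).
t=0.000000, y=0.100000:
  k1 = f(0.000000, 0.100000) = 1.590000
  k2 = f(0.100000, 0.259000) = 1.422557
  k3 = f(0.100000, 0.242256) = 1.439301
  k4 = f(0.200000, 0.387860) = 1.268452
  y ← 0.100000 + (0.2/6)·(k1 + 2k2 + 2k3 + k4) = 0.386072
t=0.200000, y=0.386072:
  k1 = f(0.200000, 0.386072) = 1.270240
  k2 = f(0.300000, 0.513096) = 1.101422
  k3 = f(0.300000, 0.496215) = 1.118304
  k4 = f(0.400000, 0.609733) = 0.946860
  y ← 0.386072 + (0.2/6)·(k1 + 2k2 + 2k3 + k4) = 0.607957
y(0.4) ≈ 0.6080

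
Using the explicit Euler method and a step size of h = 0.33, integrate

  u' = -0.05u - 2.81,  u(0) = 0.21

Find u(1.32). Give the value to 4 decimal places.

Euler: u_{n+1} = u_n + h·f(t_n, u_n).
t=0.000000, u=0.210000: f=-2.820500 → u ← 0.210000 + 0.33·(-2.820500) = -0.720765
t=0.330000, u=-0.720765: f=-2.773962 → u ← -0.720765 + 0.33·(-2.773962) = -1.636172
t=0.660000, u=-1.636172: f=-2.728191 → u ← -1.636172 + 0.33·(-2.728191) = -2.536476
t=0.990000, u=-2.536476: f=-2.683176 → u ← -2.536476 + 0.33·(-2.683176) = -3.421924
u(1.32) ≈ -3.4219

-3.4219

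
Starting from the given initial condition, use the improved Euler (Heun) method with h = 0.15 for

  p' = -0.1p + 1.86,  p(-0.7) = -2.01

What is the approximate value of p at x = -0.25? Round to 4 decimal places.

Heun: k1 = f(x_n, p_n); k2 = f(x_n + h, p_n + h·k1); p_{n+1} = p_n + (h/2)·(k1 + k2).
x=-0.700000, p=-2.010000:
  k1 = f(-0.700000, -2.010000) = 2.061000
  k2 = f(-0.550000, -1.700850) = 2.030085
  p ← -2.010000 + (0.15/2)·(2.061000 + 2.030085) = -1.703169
x=-0.550000, p=-1.703169:
  k1 = f(-0.550000, -1.703169) = 2.030317
  k2 = f(-0.400000, -1.398621) = 1.999862
  p ← -1.703169 + (0.15/2)·(2.030317 + 1.999862) = -1.400905
x=-0.400000, p=-1.400905:
  k1 = f(-0.400000, -1.400905) = 2.000091
  k2 = f(-0.250000, -1.100892) = 1.970089
  p ← -1.400905 + (0.15/2)·(2.000091 + 1.970089) = -1.103142
p(-0.25) ≈ -1.1031

-1.1031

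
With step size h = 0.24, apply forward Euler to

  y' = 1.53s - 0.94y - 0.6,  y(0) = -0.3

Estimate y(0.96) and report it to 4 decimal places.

Euler: y_{n+1} = y_n + h·f(s_n, y_n).
s=0.000000, y=-0.300000: f=-0.318000 → y ← -0.300000 + 0.24·(-0.318000) = -0.376320
s=0.240000, y=-0.376320: f=0.120941 → y ← -0.376320 + 0.24·0.120941 = -0.347294
s=0.480000, y=-0.347294: f=0.460857 → y ← -0.347294 + 0.24·0.460857 = -0.236689
s=0.720000, y=-0.236689: f=0.724087 → y ← -0.236689 + 0.24·0.724087 = -0.062908
y(0.96) ≈ -0.0629

-0.0629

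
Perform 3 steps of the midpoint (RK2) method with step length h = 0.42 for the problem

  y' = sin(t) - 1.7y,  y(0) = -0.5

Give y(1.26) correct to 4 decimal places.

0.2999

Midpoint: k1 = f(t_n, y_n); k2 = f(t_n + h/2, y_n + (h/2)·k1); y_{n+1} = y_n + h·k2.
t=0.000000, y=-0.500000:
  k1 = f(0.000000, -0.500000) = 0.850000
  k2 = f(0.210000, -0.321500) = 0.755010
  y ← -0.500000 + 0.42·0.755010 = -0.182896
t=0.420000, y=-0.182896:
  k1 = f(0.420000, -0.182896) = 0.718683
  k2 = f(0.630000, -0.031972) = 0.643498
  y ← -0.182896 + 0.42·0.643498 = 0.087373
t=0.840000, y=0.087373:
  k1 = f(0.840000, 0.087373) = 0.596109
  k2 = f(1.050000, 0.212556) = 0.506078
  y ← 0.087373 + 0.42·0.506078 = 0.299926
y(1.26) ≈ 0.2999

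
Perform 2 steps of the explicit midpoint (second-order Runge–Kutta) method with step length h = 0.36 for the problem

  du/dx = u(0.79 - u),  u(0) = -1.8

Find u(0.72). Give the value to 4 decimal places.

Midpoint: k1 = f(x_n, u_n); k2 = f(x_n + h/2, u_n + (h/2)·k1); u_{n+1} = u_n + h·k2.
x=0.000000, u=-1.800000:
  k1 = f(0.000000, -1.800000) = -4.662000
  k2 = f(0.180000, -2.639160) = -9.050102
  u ← -1.800000 + 0.36·(-9.050102) = -5.058037
x=0.360000, u=-5.058037:
  k1 = f(0.360000, -5.058037) = -29.579584
  k2 = f(0.540000, -10.382362) = -115.995503
  u ← -5.058037 + 0.36·(-115.995503) = -46.816418
u(0.72) ≈ -46.8164

-46.8164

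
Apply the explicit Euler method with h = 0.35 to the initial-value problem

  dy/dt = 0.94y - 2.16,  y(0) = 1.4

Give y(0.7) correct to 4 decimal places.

0.7120

Euler: y_{n+1} = y_n + h·f(t_n, y_n).
t=0.000000, y=1.400000: f=-0.844000 → y ← 1.400000 + 0.35·(-0.844000) = 1.104600
t=0.350000, y=1.104600: f=-1.121676 → y ← 1.104600 + 0.35·(-1.121676) = 0.712013
y(0.7) ≈ 0.7120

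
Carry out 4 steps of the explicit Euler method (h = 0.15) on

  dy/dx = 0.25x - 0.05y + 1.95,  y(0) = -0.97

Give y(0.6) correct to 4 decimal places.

0.2493

Euler: y_{n+1} = y_n + h·f(x_n, y_n).
x=0.000000, y=-0.970000: f=1.998500 → y ← -0.970000 + 0.15·1.998500 = -0.670225
x=0.150000, y=-0.670225: f=2.021011 → y ← -0.670225 + 0.15·2.021011 = -0.367073
x=0.300000, y=-0.367073: f=2.043354 → y ← -0.367073 + 0.15·2.043354 = -0.060570
x=0.450000, y=-0.060570: f=2.065529 → y ← -0.060570 + 0.15·2.065529 = 0.249259
y(0.6) ≈ 0.2493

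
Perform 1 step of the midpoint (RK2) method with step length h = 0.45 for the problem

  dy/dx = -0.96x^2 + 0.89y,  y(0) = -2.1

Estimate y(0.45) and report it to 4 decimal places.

-3.1313

Midpoint: k1 = f(x_n, y_n); k2 = f(x_n + h/2, y_n + (h/2)·k1); y_{n+1} = y_n + h·k2.
x=0.000000, y=-2.100000:
  k1 = f(0.000000, -2.100000) = -1.869000
  k2 = f(0.225000, -2.520525) = -2.291867
  y ← -2.100000 + 0.45·(-2.291867) = -3.131340
y(0.45) ≈ -3.1313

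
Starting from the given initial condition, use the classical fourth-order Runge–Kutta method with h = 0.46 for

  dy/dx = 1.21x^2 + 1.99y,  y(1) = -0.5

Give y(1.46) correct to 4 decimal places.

0.0635

RK4: k1 = f(x_n, y_n); k2 = f(x_n + h/2, y_n + (h/2)·k1); k3 = f(x_n + h/2, y_n + (h/2)·k2); k4 = f(x_n + h, y_n + h·k3); y_{n+1} = y_n + (h/6)·(k1 + 2k2 + 2k3 + k4).
x=1.000000, y=-0.500000:
  k1 = f(1.000000, -0.500000) = 0.215000
  k2 = f(1.230000, -0.450550) = 0.934014
  k3 = f(1.230000, -0.285177) = 1.263107
  k4 = f(1.460000, 0.081029) = 2.740485
  y ← -0.500000 + (0.46/6)·(k1 + 2k2 + 2k3 + k4) = 0.063479
y(1.46) ≈ 0.0635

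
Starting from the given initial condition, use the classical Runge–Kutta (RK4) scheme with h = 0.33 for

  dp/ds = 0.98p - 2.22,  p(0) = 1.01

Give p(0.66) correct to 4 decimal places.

-0.1315

RK4: k1 = f(s_n, p_n); k2 = f(s_n + h/2, p_n + (h/2)·k1); k3 = f(s_n + h/2, p_n + (h/2)·k2); k4 = f(s_n + h, p_n + h·k3); p_{n+1} = p_n + (h/6)·(k1 + 2k2 + 2k3 + k4).
s=0.000000, p=1.010000:
  k1 = f(0.000000, 1.010000) = -1.230200
  k2 = f(0.165000, 0.807017) = -1.429123
  k3 = f(0.165000, 0.774195) = -1.461289
  k4 = f(0.330000, 0.527775) = -1.702781
  p ← 1.010000 + (0.33/6)·(k1 + 2k2 + 2k3 + k4) = 0.530741
s=0.330000, p=0.530741:
  k1 = f(0.330000, 0.530741) = -1.699874
  k2 = f(0.495000, 0.250261) = -1.974744
  k3 = f(0.495000, 0.204908) = -2.019190
  k4 = f(0.660000, -0.135592) = -2.352880
  p ← 0.530741 + (0.33/6)·(k1 + 2k2 + 2k3 + k4) = -0.131494
p(0.66) ≈ -0.1315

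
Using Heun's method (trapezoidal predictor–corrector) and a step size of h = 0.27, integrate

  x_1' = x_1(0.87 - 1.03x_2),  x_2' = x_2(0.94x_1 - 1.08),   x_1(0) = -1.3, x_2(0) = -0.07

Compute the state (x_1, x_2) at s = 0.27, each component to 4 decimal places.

-1.6629, -0.0389

Heun on (x_1,x_2): k1 = f(s_n, state_n); k2 = f(s_n + h, state_n + h·k1); state_{n+1} = state_n + (h/2)·(k1 + k2).
0.000000: (-1.300000, -0.070000)
  k1 = (-1.224730, 0.161140)
  predictor → (-1.630677, -0.026492)
  k2 = (-1.463185, 0.069220)
  → (-1.662869, -0.038901)
(x_1(0.27), x_2(0.27)) ≈ (-1.6629, -0.0389)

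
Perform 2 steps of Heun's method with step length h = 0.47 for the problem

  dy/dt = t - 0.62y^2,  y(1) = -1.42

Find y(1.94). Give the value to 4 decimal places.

Heun: k1 = f(t_n, y_n); k2 = f(t_n + h, y_n + h·k1); y_{n+1} = y_n + (h/2)·(k1 + k2).
t=1.000000, y=-1.420000:
  k1 = f(1.000000, -1.420000) = -0.250168
  k2 = f(1.470000, -1.537579) = 0.004228
  y ← -1.420000 + (0.47/2)·(-0.250168 + 0.004228) = -1.477796
t=1.470000, y=-1.477796:
  k1 = f(1.470000, -1.477796) = 0.115994
  k2 = f(1.940000, -1.423279) = 0.684052
  y ← -1.477796 + (0.47/2)·(0.115994 + 0.684052) = -1.289785
y(1.94) ≈ -1.2898

-1.2898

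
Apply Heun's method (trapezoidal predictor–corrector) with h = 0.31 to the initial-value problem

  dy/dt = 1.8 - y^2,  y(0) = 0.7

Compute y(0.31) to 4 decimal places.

0.9924

Heun: k1 = f(t_n, y_n); k2 = f(t_n + h, y_n + h·k1); y_{n+1} = y_n + (h/2)·(k1 + k2).
t=0.000000, y=0.700000:
  k1 = f(0.000000, 0.700000) = 1.310000
  k2 = f(0.310000, 1.106100) = 0.576543
  y ← 0.700000 + (0.31/2)·(1.310000 + 0.576543) = 0.992414
y(0.31) ≈ 0.9924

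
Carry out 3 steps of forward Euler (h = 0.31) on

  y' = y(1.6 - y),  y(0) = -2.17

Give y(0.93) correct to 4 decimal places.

-80.7494

Euler: y_{n+1} = y_n + h·f(x_n, y_n).
x=0.000000, y=-2.170000: f=-8.180900 → y ← -2.170000 + 0.31·(-8.180900) = -4.706079
x=0.310000, y=-4.706079: f=-29.676906 → y ← -4.706079 + 0.31·(-29.676906) = -13.905920
x=0.620000, y=-13.905920: f=-215.624079 → y ← -13.905920 + 0.31·(-215.624079) = -80.749384
y(0.93) ≈ -80.7494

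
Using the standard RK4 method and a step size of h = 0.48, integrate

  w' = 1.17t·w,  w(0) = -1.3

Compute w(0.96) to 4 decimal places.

-2.2285

RK4: k1 = f(t_n, w_n); k2 = f(t_n + h/2, w_n + (h/2)·k1); k3 = f(t_n + h/2, w_n + (h/2)·k2); k4 = f(t_n + h, w_n + h·k3); w_{n+1} = w_n + (h/6)·(k1 + 2k2 + 2k3 + k4).
t=0.000000, w=-1.300000:
  k1 = f(0.000000, -1.300000) = 0.000000
  k2 = f(0.240000, -1.300000) = -0.365040
  k3 = f(0.240000, -1.387610) = -0.389641
  k4 = f(0.480000, -1.487028) = -0.835115
  w ← -1.300000 + (0.48/6)·(k1 + 2k2 + 2k3 + k4) = -1.487558
t=0.480000, w=-1.487558:
  k1 = f(0.480000, -1.487558) = -0.835413
  k2 = f(0.720000, -1.688057) = -1.422019
  k3 = f(0.720000, -1.828843) = -1.540617
  k4 = f(0.960000, -2.227054) = -2.501427
  w ← -1.487558 + (0.48/6)·(k1 + 2k2 + 2k3 + k4) = -2.228527
w(0.96) ≈ -2.2285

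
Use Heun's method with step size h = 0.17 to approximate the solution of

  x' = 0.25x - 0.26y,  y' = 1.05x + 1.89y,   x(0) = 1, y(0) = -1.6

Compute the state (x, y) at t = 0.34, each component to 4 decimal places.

Heun on (x,y): k1 = f(t_n, state_n); k2 = f(t_n + h, state_n + h·k1); state_{n+1} = state_n + (h/2)·(k1 + k2).
0.000000: (1.000000, -1.600000)
  k1 = (0.666000, -1.974000)
  predictor → (1.113220, -1.935580)
  k2 = (0.781556, -2.489365)
  → (1.123042, -1.979386)
0.170000: (1.123042, -1.979386)
  k1 = (0.795401, -2.561845)
  predictor → (1.258260, -2.414900)
  k2 = (0.942439, -3.242987)
  → (1.270759, -2.472797)
(x(0.34), y(0.34)) ≈ (1.2708, -2.4728)

1.2708, -2.4728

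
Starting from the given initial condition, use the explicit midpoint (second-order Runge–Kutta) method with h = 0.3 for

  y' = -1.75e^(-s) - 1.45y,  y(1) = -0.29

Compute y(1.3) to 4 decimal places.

Midpoint: k1 = f(s_n, y_n); k2 = f(s_n + h/2, y_n + (h/2)·k1); y_{n+1} = y_n + h·k2.
s=1.000000, y=-0.290000:
  k1 = f(1.000000, -0.290000) = -0.223289
  k2 = f(1.150000, -0.323493) = -0.085049
  y ← -0.290000 + 0.3·(-0.085049) = -0.315515
y(1.3) ≈ -0.3155

-0.3155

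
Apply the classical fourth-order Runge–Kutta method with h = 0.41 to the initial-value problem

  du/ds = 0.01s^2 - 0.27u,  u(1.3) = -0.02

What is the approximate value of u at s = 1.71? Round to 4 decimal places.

RK4: k1 = f(s_n, u_n); k2 = f(s_n + h/2, u_n + (h/2)·k1); k3 = f(s_n + h/2, u_n + (h/2)·k2); k4 = f(s_n + h, u_n + h·k3); u_{n+1} = u_n + (h/6)·(k1 + 2k2 + 2k3 + k4).
s=1.300000, u=-0.020000:
  k1 = f(1.300000, -0.020000) = 0.022300
  k2 = f(1.505000, -0.015429) = 0.026816
  k3 = f(1.505000, -0.014503) = 0.026566
  k4 = f(1.710000, -0.009108) = 0.031700
  u ← -0.020000 + (0.41/6)·(k1 + 2k2 + 2k3 + k4) = -0.009014
u(1.71) ≈ -0.0090

-0.0090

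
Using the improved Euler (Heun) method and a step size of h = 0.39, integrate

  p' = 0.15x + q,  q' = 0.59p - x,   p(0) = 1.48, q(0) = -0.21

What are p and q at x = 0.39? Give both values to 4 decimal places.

Heun on (p,q): k1 = f(x_n, state_n); k2 = f(x_n + h, state_n + h·k1); state_{n+1} = state_n + (h/2)·(k1 + k2).
0.000000: (1.480000, -0.210000)
  k1 = (-0.210000, 0.873200)
  predictor → (1.398100, 0.130548)
  k2 = (0.189048, 0.434879)
  → (1.475914, 0.045075)
(p(0.39), q(0.39)) ≈ (1.4759, 0.0451)

1.4759, 0.0451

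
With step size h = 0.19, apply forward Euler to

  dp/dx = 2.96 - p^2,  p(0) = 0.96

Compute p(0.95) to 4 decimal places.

Euler: p_{n+1} = p_n + h·f(x_n, p_n).
x=0.000000, p=0.960000: f=2.038400 → p ← 0.960000 + 0.19·2.038400 = 1.347296
x=0.190000, p=1.347296: f=1.144793 → p ← 1.347296 + 0.19·1.144793 = 1.564807
x=0.380000, p=1.564807: f=0.511380 → p ← 1.564807 + 0.19·0.511380 = 1.661969
x=0.570000, p=1.661969: f=0.197859 → p ← 1.661969 + 0.19·0.197859 = 1.699562
x=0.760000, p=1.699562: f=0.071488 → p ← 1.699562 + 0.19·0.071488 = 1.713145
p(0.95) ≈ 1.7131

1.7131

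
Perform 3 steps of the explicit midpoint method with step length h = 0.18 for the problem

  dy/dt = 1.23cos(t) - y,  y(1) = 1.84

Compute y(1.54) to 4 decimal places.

Midpoint: k1 = f(t_n, y_n); k2 = f(t_n + h/2, y_n + (h/2)·k1); y_{n+1} = y_n + h·k2.
t=1.000000, y=1.840000:
  k1 = f(1.000000, 1.840000) = -1.175428
  k2 = f(1.090000, 1.734211) = -1.165354
  y ← 1.840000 + 0.18·(-1.165354) = 1.630236
t=1.180000, y=1.630236:
  k1 = f(1.180000, 1.630236) = -1.161699
  k2 = f(1.270000, 1.525683) = -1.161258
  y ← 1.630236 + 0.18·(-1.161258) = 1.421210
t=1.360000, y=1.421210:
  k1 = f(1.360000, 1.421210) = -1.163846
  k2 = f(1.450000, 1.316464) = -1.168245
  y ← 1.421210 + 0.18·(-1.168245) = 1.210926
y(1.54) ≈ 1.2109

1.2109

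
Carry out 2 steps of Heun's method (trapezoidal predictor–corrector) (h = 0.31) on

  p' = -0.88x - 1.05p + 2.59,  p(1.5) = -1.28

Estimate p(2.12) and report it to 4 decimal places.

-0.2518

Heun: k1 = f(x_n, p_n); k2 = f(x_n + h, p_n + h·k1); p_{n+1} = p_n + (h/2)·(k1 + k2).
x=1.500000, p=-1.280000:
  k1 = f(1.500000, -1.280000) = 2.614000
  k2 = f(1.810000, -0.469660) = 1.490343
  p ← -1.280000 + (0.31/2)·(2.614000 + 1.490343) = -0.643827
x=1.810000, p=-0.643827:
  k1 = f(1.810000, -0.643827) = 1.673218
  k2 = f(2.120000, -0.125129) = 0.855786
  p ← -0.643827 + (0.31/2)·(1.673218 + 0.855786) = -0.251831
p(2.12) ≈ -0.2518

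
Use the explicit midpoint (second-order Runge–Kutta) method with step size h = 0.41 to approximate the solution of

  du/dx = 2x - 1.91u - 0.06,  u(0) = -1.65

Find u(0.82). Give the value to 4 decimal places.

Midpoint: k1 = f(x_n, u_n); k2 = f(x_n + h/2, u_n + (h/2)·k1); u_{n+1} = u_n + h·k2.
x=0.000000, u=-1.650000:
  k1 = f(0.000000, -1.650000) = 3.091500
  k2 = f(0.205000, -1.016243) = 2.291023
  u ← -1.650000 + 0.41·2.291023 = -0.710680
x=0.410000, u=-0.710680:
  k1 = f(0.410000, -0.710680) = 2.117400
  k2 = f(0.615000, -0.276614) = 1.698332
  u ← -0.710680 + 0.41·1.698332 = -0.014364
u(0.82) ≈ -0.0144

-0.0144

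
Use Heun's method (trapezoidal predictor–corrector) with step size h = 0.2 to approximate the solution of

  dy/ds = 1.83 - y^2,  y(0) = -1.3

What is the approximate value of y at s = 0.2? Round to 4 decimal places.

Heun: k1 = f(s_n, y_n); k2 = f(s_n + h, y_n + h·k1); y_{n+1} = y_n + (h/2)·(k1 + k2).
s=0.000000, y=-1.300000:
  k1 = f(0.000000, -1.300000) = 0.140000
  k2 = f(0.200000, -1.272000) = 0.212016
  y ← -1.300000 + (0.2/2)·(0.140000 + 0.212016) = -1.264798
y(0.2) ≈ -1.2648

-1.2648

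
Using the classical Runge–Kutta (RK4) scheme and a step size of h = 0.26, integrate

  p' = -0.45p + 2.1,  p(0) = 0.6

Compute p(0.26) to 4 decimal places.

1.0490

RK4: k1 = f(x_n, p_n); k2 = f(x_n + h/2, p_n + (h/2)·k1); k3 = f(x_n + h/2, p_n + (h/2)·k2); k4 = f(x_n + h, p_n + h·k3); p_{n+1} = p_n + (h/6)·(k1 + 2k2 + 2k3 + k4).
x=0.000000, p=0.600000:
  k1 = f(0.000000, 0.600000) = 1.830000
  k2 = f(0.130000, 0.837900) = 1.722945
  k3 = f(0.130000, 0.823983) = 1.729208
  k4 = f(0.260000, 1.049594) = 1.627683
  p ← 0.600000 + (0.26/6)·(k1 + 2k2 + 2k3 + k4) = 1.049019
p(0.26) ≈ 1.0490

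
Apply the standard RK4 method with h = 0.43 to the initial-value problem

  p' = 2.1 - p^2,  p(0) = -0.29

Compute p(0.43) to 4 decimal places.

RK4: k1 = f(s_n, p_n); k2 = f(s_n + h/2, p_n + (h/2)·k1); k3 = f(s_n + h/2, p_n + (h/2)·k2); k4 = f(s_n + h, p_n + h·k3); p_{n+1} = p_n + (h/6)·(k1 + 2k2 + 2k3 + k4).
s=0.000000, p=-0.290000:
  k1 = f(0.000000, -0.290000) = 2.015900
  k2 = f(0.215000, 0.143419) = 2.079431
  k3 = f(0.215000, 0.157078) = 2.075327
  k4 = f(0.430000, 0.602390) = 1.737126
  p ← -0.290000 + (0.43/6)·(k1 + 2k2 + 2k3 + k4) = 0.574482
p(0.43) ≈ 0.5745

0.5745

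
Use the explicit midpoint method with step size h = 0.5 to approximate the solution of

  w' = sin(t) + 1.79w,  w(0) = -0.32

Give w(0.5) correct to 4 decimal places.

-0.6109

Midpoint: k1 = f(t_n, w_n); k2 = f(t_n + h/2, w_n + (h/2)·k1); w_{n+1} = w_n + h·k2.
t=0.000000, w=-0.320000:
  k1 = f(0.000000, -0.320000) = -0.572800
  k2 = f(0.250000, -0.463200) = -0.581724
  w ← -0.320000 + 0.5·(-0.581724) = -0.610862
w(0.5) ≈ -0.6109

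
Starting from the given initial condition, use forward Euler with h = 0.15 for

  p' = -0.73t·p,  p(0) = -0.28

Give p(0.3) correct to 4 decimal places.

-0.2754

Euler: p_{n+1} = p_n + h·f(t_n, p_n).
t=0.000000, p=-0.280000: f=0.000000 → p ← -0.280000 + 0.15·0.000000 = -0.280000
t=0.150000, p=-0.280000: f=0.030660 → p ← -0.280000 + 0.15·0.030660 = -0.275401
p(0.3) ≈ -0.2754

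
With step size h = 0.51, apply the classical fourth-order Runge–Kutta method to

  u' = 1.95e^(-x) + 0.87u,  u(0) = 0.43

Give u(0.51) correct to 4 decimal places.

1.6692

RK4: k1 = f(x_n, u_n); k2 = f(x_n + h/2, u_n + (h/2)·k1); k3 = f(x_n + h/2, u_n + (h/2)·k2); k4 = f(x_n + h, u_n + h·k3); u_{n+1} = u_n + (h/6)·(k1 + 2k2 + 2k3 + k4).
x=0.000000, u=0.430000:
  k1 = f(0.000000, 0.430000) = 2.324100
  k2 = f(0.255000, 1.022646) = 2.400789
  k3 = f(0.255000, 1.042201) = 2.417802
  k4 = f(0.510000, 1.663079) = 2.617845
  u ← 0.430000 + (0.51/6)·(k1 + 2k2 + 2k3 + k4) = 1.669226
u(0.51) ≈ 1.6692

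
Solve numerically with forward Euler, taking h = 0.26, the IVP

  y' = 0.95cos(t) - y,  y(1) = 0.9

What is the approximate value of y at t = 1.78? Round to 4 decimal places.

Euler: y_{n+1} = y_n + h·f(t_n, y_n).
t=1.000000, y=0.900000: f=-0.386713 → y ← 0.900000 + 0.26·(-0.386713) = 0.799455
t=1.260000, y=0.799455: f=-0.508929 → y ← 0.799455 + 0.26·(-0.508929) = 0.667133
t=1.520000, y=0.667133: f=-0.618897 → y ← 0.667133 + 0.26·(-0.618897) = 0.506220
y(1.78) ≈ 0.5062

0.5062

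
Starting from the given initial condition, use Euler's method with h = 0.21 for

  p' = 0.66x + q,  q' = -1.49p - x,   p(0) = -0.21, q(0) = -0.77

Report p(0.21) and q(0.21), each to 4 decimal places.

-0.3717, -0.7043

Euler on (p,q): p_{n+1} = p_n + h·p', q_{n+1} = q_n + h·q'.
0.000000: (-0.210000, -0.770000); f=(-0.770000, 0.312900) → (-0.371700, -0.704291)
(p(0.21), q(0.21)) ≈ (-0.3717, -0.7043)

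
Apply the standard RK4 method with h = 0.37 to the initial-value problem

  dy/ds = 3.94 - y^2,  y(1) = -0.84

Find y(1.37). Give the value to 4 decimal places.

RK4: k1 = f(s_n, y_n); k2 = f(s_n + h/2, y_n + (h/2)·k1); k3 = f(s_n + h/2, y_n + (h/2)·k2); k4 = f(s_n + h, y_n + h·k3); y_{n+1} = y_n + (h/6)·(k1 + 2k2 + 2k3 + k4).
s=1.000000, y=-0.840000:
  k1 = f(1.000000, -0.840000) = 3.234400
  k2 = f(1.185000, -0.241636) = 3.881612
  k3 = f(1.185000, -0.121902) = 3.925140
  k4 = f(1.370000, 0.612302) = 3.565087
  y ← -0.840000 + (0.37/6)·(k1 + 2k2 + 2k3 + k4) = 0.542134
y(1.37) ≈ 0.5421

0.5421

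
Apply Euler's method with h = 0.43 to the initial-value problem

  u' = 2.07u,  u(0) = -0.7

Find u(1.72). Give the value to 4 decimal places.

Euler: u_{n+1} = u_n + h·f(t_n, u_n).
t=0.000000, u=-0.700000: f=-1.449000 → u ← -0.700000 + 0.43·(-1.449000) = -1.323070
t=0.430000, u=-1.323070: f=-2.738755 → u ← -1.323070 + 0.43·(-2.738755) = -2.500735
t=0.860000, u=-2.500735: f=-5.176521 → u ← -2.500735 + 0.43·(-5.176521) = -4.726638
t=1.290000, u=-4.726638: f=-9.784142 → u ← -4.726638 + 0.43·(-9.784142) = -8.933819
u(1.72) ≈ -8.9338

-8.9338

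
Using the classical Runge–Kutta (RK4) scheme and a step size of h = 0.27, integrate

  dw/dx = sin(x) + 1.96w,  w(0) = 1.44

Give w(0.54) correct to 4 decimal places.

RK4: k1 = f(x_n, w_n); k2 = f(x_n + h/2, w_n + (h/2)·k1); k3 = f(x_n + h/2, w_n + (h/2)·k2); k4 = f(x_n + h, w_n + h·k3); w_{n+1} = w_n + (h/6)·(k1 + 2k2 + 2k3 + k4).
x=0.000000, w=1.440000:
  k1 = f(0.000000, 1.440000) = 2.822400
  k2 = f(0.135000, 1.821024) = 3.703797
  k3 = f(0.135000, 1.940013) = 3.937015
  k4 = f(0.270000, 2.502994) = 5.172600
  w ← 1.440000 + (0.27/6)·(k1 + 2k2 + 2k3 + k4) = 2.487448
x=0.270000, w=2.487448:
  k1 = f(0.270000, 2.487448) = 5.142130
  k2 = f(0.405000, 3.181636) = 6.630025
  k3 = f(0.405000, 3.382501) = 7.023722
  k4 = f(0.540000, 4.383853) = 9.106488
  w ← 2.487448 + (0.27/6)·(k1 + 2k2 + 2k3 + k4) = 4.357473
w(0.54) ≈ 4.3575

4.3575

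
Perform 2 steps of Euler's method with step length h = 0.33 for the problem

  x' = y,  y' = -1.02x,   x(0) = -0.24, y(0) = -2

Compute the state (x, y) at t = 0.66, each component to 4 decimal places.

-1.5333, -1.6163

Euler on (x,y): x_{n+1} = x_n + h·x', y_{n+1} = y_n + h·y'.
0.000000: (-0.240000, -2.000000); f=(-2.000000, 0.244800) → (-0.900000, -1.919216)
0.330000: (-0.900000, -1.919216); f=(-1.919216, 0.918000) → (-1.533341, -1.616276)
(x(0.66), y(0.66)) ≈ (-1.5333, -1.6163)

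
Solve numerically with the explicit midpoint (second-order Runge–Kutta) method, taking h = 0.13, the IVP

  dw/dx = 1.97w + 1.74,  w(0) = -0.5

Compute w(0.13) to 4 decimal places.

Midpoint: k1 = f(x_n, w_n); k2 = f(x_n + h/2, w_n + (h/2)·k1); w_{n+1} = w_n + h·k2.
x=0.000000, w=-0.500000:
  k1 = f(0.000000, -0.500000) = 0.755000
  k2 = f(0.065000, -0.450925) = 0.851678
  w ← -0.500000 + 0.13·0.851678 = -0.389282
w(0.13) ≈ -0.3893

-0.3893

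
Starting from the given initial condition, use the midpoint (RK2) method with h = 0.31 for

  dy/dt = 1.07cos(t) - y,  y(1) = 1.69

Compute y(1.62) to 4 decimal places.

Midpoint: k1 = f(t_n, y_n); k2 = f(t_n + h/2, y_n + (h/2)·k1); y_{n+1} = y_n + h·k2.
t=1.000000, y=1.690000:
  k1 = f(1.000000, 1.690000) = -1.111877
  k2 = f(1.155000, 1.517659) = -1.085466
  y ← 1.690000 + 0.31·(-1.085466) = 1.353505
t=1.310000, y=1.353505:
  k1 = f(1.310000, 1.353505) = -1.077606
  k2 = f(1.465000, 1.186477) = -1.073486
  y ← 1.353505 + 0.31·(-1.073486) = 1.020725
y(1.62) ≈ 1.0207

1.0207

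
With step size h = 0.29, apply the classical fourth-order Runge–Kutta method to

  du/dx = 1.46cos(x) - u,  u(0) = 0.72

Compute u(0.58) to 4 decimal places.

1.0050

RK4: k1 = f(x_n, u_n); k2 = f(x_n + h/2, u_n + (h/2)·k1); k3 = f(x_n + h/2, u_n + (h/2)·k2); k4 = f(x_n + h, u_n + h·k3); u_{n+1} = u_n + (h/6)·(k1 + 2k2 + 2k3 + k4).
x=0.000000, u=0.720000:
  k1 = f(0.000000, 0.720000) = 0.740000
  k2 = f(0.145000, 0.827300) = 0.617379
  k3 = f(0.145000, 0.809520) = 0.635159
  k4 = f(0.290000, 0.904196) = 0.494840
  u ← 0.720000 + (0.29/6)·(k1 + 2k2 + 2k3 + k4) = 0.900763
x=0.290000, u=0.900763:
  k1 = f(0.290000, 0.900763) = 0.498274
  k2 = f(0.435000, 0.973012) = 0.351018
  k3 = f(0.435000, 0.951660) = 0.372370
  k4 = f(0.580000, 1.008750) = 0.212486
  u ← 0.900763 + (0.29/6)·(k1 + 2k2 + 2k3 + k4) = 1.005043
u(0.58) ≈ 1.0050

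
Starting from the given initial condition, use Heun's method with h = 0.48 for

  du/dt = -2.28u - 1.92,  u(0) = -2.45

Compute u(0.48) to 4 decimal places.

Heun: k1 = f(t_n, u_n); k2 = f(t_n + h, u_n + h·k1); u_{n+1} = u_n + (h/2)·(k1 + k2).
t=0.000000, u=-2.450000:
  k1 = f(0.000000, -2.450000) = 3.666000
  k2 = f(0.480000, -0.690320) = -0.346070
  u ← -2.450000 + (0.48/2)·(3.666000 + (-0.346070)) = -1.653217
u(0.48) ≈ -1.6532

-1.6532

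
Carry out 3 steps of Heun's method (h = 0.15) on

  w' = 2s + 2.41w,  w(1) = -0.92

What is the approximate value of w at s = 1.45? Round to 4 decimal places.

Heun: k1 = f(s_n, w_n); k2 = f(s_n + h, w_n + h·k1); w_{n+1} = w_n + (h/2)·(k1 + k2).
s=1.000000, w=-0.920000:
  k1 = f(1.000000, -0.920000) = -0.217200
  k2 = f(1.150000, -0.952580) = 0.004282
  w ← -0.920000 + (0.15/2)·(-0.217200 + 0.004282) = -0.935969
s=1.150000, w=-0.935969:
  k1 = f(1.150000, -0.935969) = 0.044315
  k2 = f(1.300000, -0.929322) = 0.360335
  w ← -0.935969 + (0.15/2)·(0.044315 + 0.360335) = -0.905620
s=1.300000, w=-0.905620:
  k1 = f(1.300000, -0.905620) = 0.417456
  k2 = f(1.450000, -0.843002) = 0.868366
  w ← -0.905620 + (0.15/2)·(0.417456 + 0.868366) = -0.809183
w(1.45) ≈ -0.8092

-0.8092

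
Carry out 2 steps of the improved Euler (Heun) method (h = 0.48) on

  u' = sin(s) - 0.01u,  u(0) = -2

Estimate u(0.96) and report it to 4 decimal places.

Heun: k1 = f(s_n, u_n); k2 = f(s_n + h, u_n + h·k1); u_{n+1} = u_n + (h/2)·(k1 + k2).
s=0.000000, u=-2.000000:
  k1 = f(0.000000, -2.000000) = 0.020000
  k2 = f(0.480000, -1.990400) = 0.481683
  u ← -2.000000 + (0.48/2)·(0.020000 + 0.481683) = -1.879596
s=0.480000, u=-1.879596:
  k1 = f(0.480000, -1.879596) = 0.480575
  k2 = f(0.960000, -1.648920) = 0.835681
  u ← -1.879596 + (0.48/2)·(0.480575 + 0.835681) = -1.563695
u(0.96) ≈ -1.5637

-1.5637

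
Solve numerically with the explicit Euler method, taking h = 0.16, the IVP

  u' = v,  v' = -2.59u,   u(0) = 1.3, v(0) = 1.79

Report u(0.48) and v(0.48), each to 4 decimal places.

Euler on (u,v): u_{n+1} = u_n + h·u', v_{n+1} = v_n + h·v'.
0.000000: (1.300000, 1.790000); f=(1.790000, -3.367000) → (1.586400, 1.251280)
0.160000: (1.586400, 1.251280); f=(1.251280, -4.108776) → (1.786605, 0.593876)
0.320000: (1.786605, 0.593876); f=(0.593876, -4.627306) → (1.881625, -0.146493)
(u(0.48), v(0.48)) ≈ (1.8816, -0.1465)

1.8816, -0.1465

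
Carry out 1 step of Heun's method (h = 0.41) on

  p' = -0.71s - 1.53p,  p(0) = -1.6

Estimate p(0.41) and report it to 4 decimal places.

-0.9708

Heun: k1 = f(s_n, p_n); k2 = f(s_n + h, p_n + h·k1); p_{n+1} = p_n + (h/2)·(k1 + k2).
s=0.000000, p=-1.600000:
  k1 = f(0.000000, -1.600000) = 2.448000
  k2 = f(0.410000, -0.596320) = 0.621270
  p ← -1.600000 + (0.41/2)·(2.448000 + 0.621270) = -0.970800
p(0.41) ≈ -0.9708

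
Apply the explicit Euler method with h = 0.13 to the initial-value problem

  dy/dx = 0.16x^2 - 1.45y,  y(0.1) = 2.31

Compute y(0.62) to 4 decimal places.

Euler: y_{n+1} = y_n + h·f(x_n, y_n).
x=0.100000, y=2.310000: f=-3.347900 → y ← 2.310000 + 0.13·(-3.347900) = 1.874773
x=0.230000, y=1.874773: f=-2.709957 → y ← 1.874773 + 0.13·(-2.709957) = 1.522479
x=0.360000, y=1.522479: f=-2.186858 → y ← 1.522479 + 0.13·(-2.186858) = 1.238187
x=0.490000, y=1.238187: f=-1.756955 → y ← 1.238187 + 0.13·(-1.756955) = 1.009783
y(0.62) ≈ 1.0098

1.0098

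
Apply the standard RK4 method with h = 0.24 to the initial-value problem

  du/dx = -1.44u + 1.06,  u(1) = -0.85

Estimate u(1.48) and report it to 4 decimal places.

-0.0586

RK4: k1 = f(x_n, u_n); k2 = f(x_n + h/2, u_n + (h/2)·k1); k3 = f(x_n + h/2, u_n + (h/2)·k2); k4 = f(x_n + h, u_n + h·k3); u_{n+1} = u_n + (h/6)·(k1 + 2k2 + 2k3 + k4).
x=1.000000, u=-0.850000:
  k1 = f(1.000000, -0.850000) = 2.284000
  k2 = f(1.120000, -0.575920) = 1.889325
  k3 = f(1.120000, -0.623281) = 1.957525
  k4 = f(1.240000, -0.380194) = 1.607479
  u ← -0.850000 + (0.24/6)·(k1 + 2k2 + 2k3 + k4) = -0.386593
x=1.240000, u=-0.386593:
  k1 = f(1.240000, -0.386593) = 1.616694
  k2 = f(1.360000, -0.192590) = 1.337329
  k3 = f(1.360000, -0.226113) = 1.385603
  k4 = f(1.480000, -0.054048) = 1.137829
  u ← -0.386593 + (0.24/6)·(k1 + 2k2 + 2k3 + k4) = -0.058577
u(1.48) ≈ -0.0586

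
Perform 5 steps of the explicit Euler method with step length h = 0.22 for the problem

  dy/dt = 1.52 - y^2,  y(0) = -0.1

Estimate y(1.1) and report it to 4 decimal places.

1.1185

Euler: y_{n+1} = y_n + h·f(t_n, y_n).
t=0.000000, y=-0.100000: f=1.510000 → y ← -0.100000 + 0.22·1.510000 = 0.232200
t=0.220000, y=0.232200: f=1.466083 → y ← 0.232200 + 0.22·1.466083 = 0.554738
t=0.440000, y=0.554738: f=1.212265 → y ← 0.554738 + 0.22·1.212265 = 0.821437
t=0.660000, y=0.821437: f=0.845242 → y ← 0.821437 + 0.22·0.845242 = 1.007390
t=0.880000, y=1.007390: f=0.505166 → y ← 1.007390 + 0.22·0.505166 = 1.118526
y(1.1) ≈ 1.1185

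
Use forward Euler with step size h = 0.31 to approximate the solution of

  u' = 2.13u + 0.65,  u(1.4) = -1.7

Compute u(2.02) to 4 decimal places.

-4.1502

Euler: u_{n+1} = u_n + h·f(x_n, u_n).
x=1.400000, u=-1.700000: f=-2.971000 → u ← -1.700000 + 0.31·(-2.971000) = -2.621010
x=1.710000, u=-2.621010: f=-4.932751 → u ← -2.621010 + 0.31·(-4.932751) = -4.150163
u(2.02) ≈ -4.1502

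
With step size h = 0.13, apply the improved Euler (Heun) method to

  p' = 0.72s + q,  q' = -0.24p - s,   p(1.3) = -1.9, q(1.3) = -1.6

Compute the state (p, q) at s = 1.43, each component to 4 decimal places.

-1.9874, -1.7168

Heun on (p,q): k1 = f(s_n, state_n); k2 = f(s_n + h, state_n + h·k1); state_{n+1} = state_n + (h/2)·(k1 + k2).
1.300000: (-1.900000, -1.600000)
  k1 = (-0.664000, -0.844000)
  predictor → (-1.986320, -1.709720)
  k2 = (-0.680120, -0.953283)
  → (-1.987368, -1.716823)
(p(1.43), q(1.43)) ≈ (-1.9874, -1.7168)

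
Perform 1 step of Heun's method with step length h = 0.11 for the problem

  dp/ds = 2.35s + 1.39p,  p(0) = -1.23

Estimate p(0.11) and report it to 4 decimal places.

Heun: k1 = f(s_n, p_n); k2 = f(s_n + h, p_n + h·k1); p_{n+1} = p_n + (h/2)·(k1 + k2).
s=0.000000, p=-1.230000:
  k1 = f(0.000000, -1.230000) = -1.709700
  k2 = f(0.110000, -1.418067) = -1.712613
  p ← -1.230000 + (0.11/2)·(-1.709700 + (-1.712613)) = -1.418227
p(0.11) ≈ -1.4182

-1.4182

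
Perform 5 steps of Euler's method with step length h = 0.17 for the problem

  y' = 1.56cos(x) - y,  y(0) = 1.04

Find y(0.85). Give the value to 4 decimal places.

Euler: y_{n+1} = y_n + h·f(x_n, y_n).
x=0.000000, y=1.040000: f=0.520000 → y ← 1.040000 + 0.17·0.520000 = 1.128400
x=0.170000, y=1.128400: f=0.409112 → y ← 1.128400 + 0.17·0.409112 = 1.197949
x=0.340000, y=1.197949: f=0.272748 → y ← 1.197949 + 0.17·0.272748 = 1.244316
x=0.510000, y=1.244316: f=0.117165 → y ← 1.244316 + 0.17·0.117165 = 1.264234
x=0.680000, y=1.264234: f=-0.051221 → y ← 1.264234 + 0.17·(-0.051221) = 1.255527
y(0.85) ≈ 1.2555

1.2555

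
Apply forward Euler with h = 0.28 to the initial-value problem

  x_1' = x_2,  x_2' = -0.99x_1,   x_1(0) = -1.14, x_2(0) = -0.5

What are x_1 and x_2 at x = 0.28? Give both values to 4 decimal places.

-1.2800, -0.1840

Euler on (x_1,x_2): x_1_{n+1} = x_1_n + h·x_1', x_2_{n+1} = x_2_n + h·x_2'.
0.000000: (-1.140000, -0.500000); f=(-0.500000, 1.128600) → (-1.280000, -0.183992)
(x_1(0.28), x_2(0.28)) ≈ (-1.2800, -0.1840)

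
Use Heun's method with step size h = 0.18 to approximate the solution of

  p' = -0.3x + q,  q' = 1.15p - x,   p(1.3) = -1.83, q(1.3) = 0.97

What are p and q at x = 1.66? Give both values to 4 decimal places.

-1.8643, -0.3021

Heun on (p,q): k1 = f(x_n, state_n); k2 = f(x_n + h, state_n + h·k1); state_{n+1} = state_n + (h/2)·(k1 + k2).
1.300000: (-1.830000, 0.970000)
  k1 = (0.580000, -3.404500)
  predictor → (-1.725600, 0.357190)
  k2 = (-0.086810, -3.464440)
  → (-1.785613, 0.351795)
1.480000: (-1.785613, 0.351795)
  k1 = (-0.092205, -3.533455)
  predictor → (-1.802210, -0.284226)
  k2 = (-0.782226, -3.732541)
  → (-1.864312, -0.302144)
(p(1.66), q(1.66)) ≈ (-1.8643, -0.3021)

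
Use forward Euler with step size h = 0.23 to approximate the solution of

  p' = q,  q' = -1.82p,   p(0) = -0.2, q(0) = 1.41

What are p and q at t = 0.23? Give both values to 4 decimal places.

Euler on (p,q): p_{n+1} = p_n + h·p', q_{n+1} = q_n + h·q'.
0.000000: (-0.200000, 1.410000); f=(1.410000, 0.364000) → (0.124300, 1.493720)
(p(0.23), q(0.23)) ≈ (0.1243, 1.4937)

0.1243, 1.4937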